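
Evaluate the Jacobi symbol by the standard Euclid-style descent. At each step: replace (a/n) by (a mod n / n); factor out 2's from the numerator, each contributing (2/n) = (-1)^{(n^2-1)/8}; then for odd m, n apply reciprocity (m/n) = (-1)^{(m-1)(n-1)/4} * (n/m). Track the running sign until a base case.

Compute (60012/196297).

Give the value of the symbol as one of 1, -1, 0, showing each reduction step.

60012 = 2^2·15003; (2/196297) = +1 since 196297 mod 8 = 1, so (60012/196297) = (+1)^2·(15003/196297); sign now +1
reciprocity: (15003/196297) = +1·(196297/15003) since 15003 mod 4 = 3, 196297 mod 4 = 1; sign now +1
(196297/15003) = (1258/15003)   [reduce mod 15003]
1258 = 2^1·629; (2/15003) = -1 since 15003 mod 8 = 3, so (1258/15003) = (-1)^1·(629/15003); sign now -1
reciprocity: (629/15003) = +1·(15003/629) since 629 mod 4 = 1, 15003 mod 4 = 3; sign now -1
(15003/629) = (536/629)   [reduce mod 629]
536 = 2^3·67; (2/629) = -1 since 629 mod 8 = 5, so (536/629) = (-1)^3·(67/629); sign now +1
reciprocity: (67/629) = +1·(629/67) since 67 mod 4 = 3, 629 mod 4 = 1; sign now +1
(629/67) = (26/67)   [reduce mod 67]
26 = 2^1·13; (2/67) = -1 since 67 mod 8 = 3, so (26/67) = (-1)^1·(13/67); sign now -1
reciprocity: (13/67) = +1·(67/13) since 13 mod 4 = 1, 67 mod 4 = 3; sign now -1
(67/13) = (2/13)   [reduce mod 13]
2 = 2^1·1; (2/13) = -1 since 13 mod 8 = 5, so (2/13) = (-1)^1·(1/13); sign now +1
(1/13) = 1; final value = sign = +1

1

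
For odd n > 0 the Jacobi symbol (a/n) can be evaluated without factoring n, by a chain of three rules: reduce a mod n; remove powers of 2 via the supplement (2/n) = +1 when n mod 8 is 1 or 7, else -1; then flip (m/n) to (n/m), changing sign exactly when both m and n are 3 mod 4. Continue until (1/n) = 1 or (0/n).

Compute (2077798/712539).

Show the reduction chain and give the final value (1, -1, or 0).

(2077798/712539): 2077798 mod 712539 = 652720, so (2077798/712539) = (652720/712539)
factor out 2^4: 652720 = 2^4·40795; with 712539 mod 8 = 3, (2/712539) = -1; sign now +1; continue with (40795/712539)
flip (40795/712539) -> (712539/40795): both odd, 40795 mod 4 = 3, 712539 mod 4 = 3, so the flip contributes -1; sign now -1
(712539/40795): 712539 mod 40795 = 19024, so (712539/40795) = (19024/40795)
factor out 2^4: 19024 = 2^4·1189; with 40795 mod 8 = 3, (2/40795) = -1; sign now -1; continue with (1189/40795)
flip (1189/40795) -> (40795/1189): both odd, 1189 mod 4 = 1, 40795 mod 4 = 3, so the flip contributes +1; sign now -1
(40795/1189): 40795 mod 1189 = 369, so (40795/1189) = (369/1189)
flip (369/1189) -> (1189/369): both odd, 369 mod 4 = 1, 1189 mod 4 = 1, so the flip contributes +1; sign now -1
(1189/369): 1189 mod 369 = 82, so (1189/369) = (82/369)
factor out 2^1: 82 = 2^1·41; with 369 mod 8 = 1, (2/369) = +1; sign now -1; continue with (41/369)
flip (41/369) -> (369/41): both odd, 41 mod 4 = 1, 369 mod 4 = 1, so the flip contributes +1; sign now -1
(369/41): 369 mod 41 = 0, so (369/41) = (0/41)
reached (0/41); gcd(a, n) > 1, so (0/41) = 0 and the symbol is 0

0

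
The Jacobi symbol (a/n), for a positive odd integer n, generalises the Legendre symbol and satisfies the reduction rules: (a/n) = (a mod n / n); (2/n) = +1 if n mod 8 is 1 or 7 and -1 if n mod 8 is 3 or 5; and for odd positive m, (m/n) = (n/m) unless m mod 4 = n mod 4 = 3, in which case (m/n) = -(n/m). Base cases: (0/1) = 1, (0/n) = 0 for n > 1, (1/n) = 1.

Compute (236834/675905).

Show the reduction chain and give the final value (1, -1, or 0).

-1

factor out 2^1: 236834 = 2^1·118417; with 675905 mod 8 = 1, (2/675905) = +1; sign now +1; continue with (118417/675905)
flip (118417/675905) -> (675905/118417): both odd, 118417 mod 4 = 1, 675905 mod 4 = 1, so the flip contributes +1; sign now +1
(675905/118417): 675905 mod 118417 = 83820, so (675905/118417) = (83820/118417)
factor out 2^2: 83820 = 2^2·20955; with 118417 mod 8 = 1, (2/118417) = +1; sign now +1; continue with (20955/118417)
flip (20955/118417) -> (118417/20955): both odd, 20955 mod 4 = 3, 118417 mod 4 = 1, so the flip contributes +1; sign now +1
(118417/20955): 118417 mod 20955 = 13642, so (118417/20955) = (13642/20955)
factor out 2^1: 13642 = 2^1·6821; with 20955 mod 8 = 3, (2/20955) = -1; sign now -1; continue with (6821/20955)
flip (6821/20955) -> (20955/6821): both odd, 6821 mod 4 = 1, 20955 mod 4 = 3, so the flip contributes +1; sign now -1
(20955/6821): 20955 mod 6821 = 492, so (20955/6821) = (492/6821)
factor out 2^2: 492 = 2^2·123; with 6821 mod 8 = 5, (2/6821) = -1; sign now -1; continue with (123/6821)
flip (123/6821) -> (6821/123): both odd, 123 mod 4 = 3, 6821 mod 4 = 1, so the flip contributes +1; sign now -1
(6821/123): 6821 mod 123 = 56, so (6821/123) = (56/123)
factor out 2^3: 56 = 2^3·7; with 123 mod 8 = 3, (2/123) = -1; sign now +1; continue with (7/123)
flip (7/123) -> (123/7): both odd, 7 mod 4 = 3, 123 mod 4 = 3, so the flip contributes -1; sign now -1
(123/7): 123 mod 7 = 4, so (123/7) = (4/7)
factor out 2^2: 4 = 2^2·1; with 7 mod 8 = 7, (2/7) = +1; sign now -1; continue with (1/7)
reached (1/7) = 1, so the symbol is -1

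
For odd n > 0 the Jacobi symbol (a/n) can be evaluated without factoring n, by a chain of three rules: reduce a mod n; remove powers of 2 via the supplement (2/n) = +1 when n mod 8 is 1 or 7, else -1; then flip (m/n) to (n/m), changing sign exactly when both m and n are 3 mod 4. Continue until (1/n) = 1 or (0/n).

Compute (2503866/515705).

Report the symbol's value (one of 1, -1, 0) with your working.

1

(2503866/515705) = (441046/515705)   [reduce mod 515705]
441046 = 2^1·220523; (2/515705) = +1 since 515705 mod 8 = 1, so (441046/515705) = (+1)^1·(220523/515705); sign now +1
reciprocity: (220523/515705) = +1·(515705/220523) since 220523 mod 4 = 3, 515705 mod 4 = 1; sign now +1
(515705/220523) = (74659/220523)   [reduce mod 220523]
reciprocity: (74659/220523) = -1·(220523/74659) since 74659 mod 4 = 3, 220523 mod 4 = 3; sign now -1
(220523/74659) = (71205/74659)   [reduce mod 74659]
reciprocity: (71205/74659) = +1·(74659/71205) since 71205 mod 4 = 1, 74659 mod 4 = 3; sign now -1
(74659/71205) = (3454/71205)   [reduce mod 71205]
3454 = 2^1·1727; (2/71205) = -1 since 71205 mod 8 = 5, so (3454/71205) = (-1)^1·(1727/71205); sign now +1
reciprocity: (1727/71205) = +1·(71205/1727) since 1727 mod 4 = 3, 71205 mod 4 = 1; sign now +1
(71205/1727) = (398/1727)   [reduce mod 1727]
398 = 2^1·199; (2/1727) = +1 since 1727 mod 8 = 7, so (398/1727) = (+1)^1·(199/1727); sign now +1
reciprocity: (199/1727) = -1·(1727/199) since 199 mod 4 = 3, 1727 mod 4 = 3; sign now -1
(1727/199) = (135/199)   [reduce mod 199]
reciprocity: (135/199) = -1·(199/135) since 135 mod 4 = 3, 199 mod 4 = 3; sign now +1
(199/135) = (64/135)   [reduce mod 135]
64 = 2^6·1; (2/135) = +1 since 135 mod 8 = 7, so (64/135) = (+1)^6·(1/135); sign now +1
(1/135) = 1; final value = sign = +1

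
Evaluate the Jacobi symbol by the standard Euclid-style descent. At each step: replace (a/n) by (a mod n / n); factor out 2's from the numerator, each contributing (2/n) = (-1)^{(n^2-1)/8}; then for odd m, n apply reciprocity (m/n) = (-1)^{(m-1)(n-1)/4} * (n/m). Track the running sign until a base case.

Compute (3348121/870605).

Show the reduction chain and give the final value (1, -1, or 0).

1

(3348121/870605) = (736306/870605)   [reduce mod 870605]
736306 = 2^1·368153; (2/870605) = -1 since 870605 mod 8 = 5, so (736306/870605) = (-1)^1·(368153/870605); sign now -1
reciprocity: (368153/870605) = +1·(870605/368153) since 368153 mod 4 = 1, 870605 mod 4 = 1; sign now -1
(870605/368153) = (134299/368153)   [reduce mod 368153]
reciprocity: (134299/368153) = +1·(368153/134299) since 134299 mod 4 = 3, 368153 mod 4 = 1; sign now -1
(368153/134299) = (99555/134299)   [reduce mod 134299]
reciprocity: (99555/134299) = -1·(134299/99555) since 99555 mod 4 = 3, 134299 mod 4 = 3; sign now +1
(134299/99555) = (34744/99555)   [reduce mod 99555]
34744 = 2^3·4343; (2/99555) = -1 since 99555 mod 8 = 3, so (34744/99555) = (-1)^3·(4343/99555); sign now -1
reciprocity: (4343/99555) = -1·(99555/4343) since 4343 mod 4 = 3, 99555 mod 4 = 3; sign now +1
(99555/4343) = (4009/4343)   [reduce mod 4343]
reciprocity: (4009/4343) = +1·(4343/4009) since 4009 mod 4 = 1, 4343 mod 4 = 3; sign now +1
(4343/4009) = (334/4009)   [reduce mod 4009]
334 = 2^1·167; (2/4009) = +1 since 4009 mod 8 = 1, so (334/4009) = (+1)^1·(167/4009); sign now +1
reciprocity: (167/4009) = +1·(4009/167) since 167 mod 4 = 3, 4009 mod 4 = 1; sign now +1
(4009/167) = (1/167)   [reduce mod 167]
(1/167) = 1; final value = sign = +1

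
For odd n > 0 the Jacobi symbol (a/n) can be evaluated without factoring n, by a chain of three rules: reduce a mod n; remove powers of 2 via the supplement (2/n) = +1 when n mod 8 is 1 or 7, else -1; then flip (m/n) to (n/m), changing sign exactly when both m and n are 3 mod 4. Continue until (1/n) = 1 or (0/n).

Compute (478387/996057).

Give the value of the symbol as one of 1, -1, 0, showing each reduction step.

flip (478387/996057) -> (996057/478387): both odd, 478387 mod 4 = 3, 996057 mod 4 = 1, so the flip contributes +1; sign now +1
(996057/478387): 996057 mod 478387 = 39283, so (996057/478387) = (39283/478387)
flip (39283/478387) -> (478387/39283): both odd, 39283 mod 4 = 3, 478387 mod 4 = 3, so the flip contributes -1; sign now -1
(478387/39283): 478387 mod 39283 = 6991, so (478387/39283) = (6991/39283)
flip (6991/39283) -> (39283/6991): both odd, 6991 mod 4 = 3, 39283 mod 4 = 3, so the flip contributes -1; sign now +1
(39283/6991): 39283 mod 6991 = 4328, so (39283/6991) = (4328/6991)
factor out 2^3: 4328 = 2^3·541; with 6991 mod 8 = 7, (2/6991) = +1; sign now +1; continue with (541/6991)
flip (541/6991) -> (6991/541): both odd, 541 mod 4 = 1, 6991 mod 4 = 3, so the flip contributes +1; sign now +1
(6991/541): 6991 mod 541 = 499, so (6991/541) = (499/541)
flip (499/541) -> (541/499): both odd, 499 mod 4 = 3, 541 mod 4 = 1, so the flip contributes +1; sign now +1
(541/499): 541 mod 499 = 42, so (541/499) = (42/499)
factor out 2^1: 42 = 2^1·21; with 499 mod 8 = 3, (2/499) = -1; sign now -1; continue with (21/499)
flip (21/499) -> (499/21): both odd, 21 mod 4 = 1, 499 mod 4 = 3, so the flip contributes +1; sign now -1
(499/21): 499 mod 21 = 16, so (499/21) = (16/21)
factor out 2^4: 16 = 2^4·1; with 21 mod 8 = 5, (2/21) = -1; sign now -1; continue with (1/21)
reached (1/21) = 1, so the symbol is -1

-1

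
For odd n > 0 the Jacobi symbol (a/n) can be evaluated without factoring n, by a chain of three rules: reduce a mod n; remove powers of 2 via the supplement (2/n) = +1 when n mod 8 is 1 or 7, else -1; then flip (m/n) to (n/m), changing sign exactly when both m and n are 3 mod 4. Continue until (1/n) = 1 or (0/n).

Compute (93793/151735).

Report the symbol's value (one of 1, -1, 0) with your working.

flip (93793/151735) -> (151735/93793): both odd, 93793 mod 4 = 1, 151735 mod 4 = 3, so the flip contributes +1; sign now +1
(151735/93793): 151735 mod 93793 = 57942, so (151735/93793) = (57942/93793)
factor out 2^1: 57942 = 2^1·28971; with 93793 mod 8 = 1, (2/93793) = +1; sign now +1; continue with (28971/93793)
flip (28971/93793) -> (93793/28971): both odd, 28971 mod 4 = 3, 93793 mod 4 = 1, so the flip contributes +1; sign now +1
(93793/28971): 93793 mod 28971 = 6880, so (93793/28971) = (6880/28971)
factor out 2^5: 6880 = 2^5·215; with 28971 mod 8 = 3, (2/28971) = -1; sign now -1; continue with (215/28971)
flip (215/28971) -> (28971/215): both odd, 215 mod 4 = 3, 28971 mod 4 = 3, so the flip contributes -1; sign now +1
(28971/215): 28971 mod 215 = 161, so (28971/215) = (161/215)
flip (161/215) -> (215/161): both odd, 161 mod 4 = 1, 215 mod 4 = 3, so the flip contributes +1; sign now +1
(215/161): 215 mod 161 = 54, so (215/161) = (54/161)
factor out 2^1: 54 = 2^1·27; with 161 mod 8 = 1, (2/161) = +1; sign now +1; continue with (27/161)
flip (27/161) -> (161/27): both odd, 27 mod 4 = 3, 161 mod 4 = 1, so the flip contributes +1; sign now +1
(161/27): 161 mod 27 = 26, so (161/27) = (26/27)
factor out 2^1: 26 = 2^1·13; with 27 mod 8 = 3, (2/27) = -1; sign now -1; continue with (13/27)
flip (13/27) -> (27/13): both odd, 13 mod 4 = 1, 27 mod 4 = 3, so the flip contributes +1; sign now -1
(27/13): 27 mod 13 = 1, so (27/13) = (1/13)
reached (1/13) = 1, so the symbol is -1

-1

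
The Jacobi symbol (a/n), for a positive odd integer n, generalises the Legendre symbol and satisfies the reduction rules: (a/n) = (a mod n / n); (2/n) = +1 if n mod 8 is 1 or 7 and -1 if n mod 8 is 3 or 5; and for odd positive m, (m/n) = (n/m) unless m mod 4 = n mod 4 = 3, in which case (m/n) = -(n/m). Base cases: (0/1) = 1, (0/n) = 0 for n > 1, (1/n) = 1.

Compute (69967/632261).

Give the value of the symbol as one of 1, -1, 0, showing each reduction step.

reciprocity: (69967/632261) = +1·(632261/69967) since 69967 mod 4 = 3, 632261 mod 4 = 1; sign now +1
(632261/69967) = (2558/69967)   [reduce mod 69967]
2558 = 2^1·1279; (2/69967) = +1 since 69967 mod 8 = 7, so (2558/69967) = (+1)^1·(1279/69967); sign now +1
reciprocity: (1279/69967) = -1·(69967/1279) since 1279 mod 4 = 3, 69967 mod 4 = 3; sign now -1
(69967/1279) = (901/1279)   [reduce mod 1279]
reciprocity: (901/1279) = +1·(1279/901) since 901 mod 4 = 1, 1279 mod 4 = 3; sign now -1
(1279/901) = (378/901)   [reduce mod 901]
378 = 2^1·189; (2/901) = -1 since 901 mod 8 = 5, so (378/901) = (-1)^1·(189/901); sign now +1
reciprocity: (189/901) = +1·(901/189) since 189 mod 4 = 1, 901 mod 4 = 1; sign now +1
(901/189) = (145/189)   [reduce mod 189]
reciprocity: (145/189) = +1·(189/145) since 145 mod 4 = 1, 189 mod 4 = 1; sign now +1
(189/145) = (44/145)   [reduce mod 145]
44 = 2^2·11; (2/145) = +1 since 145 mod 8 = 1, so (44/145) = (+1)^2·(11/145); sign now +1
reciprocity: (11/145) = +1·(145/11) since 11 mod 4 = 3, 145 mod 4 = 1; sign now +1
(145/11) = (2/11)   [reduce mod 11]
2 = 2^1·1; (2/11) = -1 since 11 mod 8 = 3, so (2/11) = (-1)^1·(1/11); sign now -1
(1/11) = 1; final value = sign = -1

-1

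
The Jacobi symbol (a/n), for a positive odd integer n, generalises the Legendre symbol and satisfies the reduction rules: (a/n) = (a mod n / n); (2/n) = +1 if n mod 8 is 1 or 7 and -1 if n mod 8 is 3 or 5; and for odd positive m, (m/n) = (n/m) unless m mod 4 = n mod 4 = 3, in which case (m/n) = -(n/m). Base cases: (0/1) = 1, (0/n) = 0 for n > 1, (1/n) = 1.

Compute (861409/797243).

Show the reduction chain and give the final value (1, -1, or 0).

(861409/797243) = (64166/797243)   [reduce mod 797243]
64166 = 2^1·32083; (2/797243) = -1 since 797243 mod 8 = 3, so (64166/797243) = (-1)^1·(32083/797243); sign now -1
reciprocity: (32083/797243) = -1·(797243/32083) since 32083 mod 4 = 3, 797243 mod 4 = 3; sign now +1
(797243/32083) = (27251/32083)   [reduce mod 32083]
reciprocity: (27251/32083) = -1·(32083/27251) since 27251 mod 4 = 3, 32083 mod 4 = 3; sign now -1
(32083/27251) = (4832/27251)   [reduce mod 27251]
4832 = 2^5·151; (2/27251) = -1 since 27251 mod 8 = 3, so (4832/27251) = (-1)^5·(151/27251); sign now +1
reciprocity: (151/27251) = -1·(27251/151) since 151 mod 4 = 3, 27251 mod 4 = 3; sign now -1
(27251/151) = (71/151)   [reduce mod 151]
reciprocity: (71/151) = -1·(151/71) since 71 mod 4 = 3, 151 mod 4 = 3; sign now +1
(151/71) = (9/71)   [reduce mod 71]
reciprocity: (9/71) = +1·(71/9) since 9 mod 4 = 1, 71 mod 4 = 3; sign now +1
(71/9) = (8/9)   [reduce mod 9]
8 = 2^3·1; (2/9) = +1 since 9 mod 8 = 1, so (8/9) = (+1)^3·(1/9); sign now +1
(1/9) = 1; final value = sign = +1

1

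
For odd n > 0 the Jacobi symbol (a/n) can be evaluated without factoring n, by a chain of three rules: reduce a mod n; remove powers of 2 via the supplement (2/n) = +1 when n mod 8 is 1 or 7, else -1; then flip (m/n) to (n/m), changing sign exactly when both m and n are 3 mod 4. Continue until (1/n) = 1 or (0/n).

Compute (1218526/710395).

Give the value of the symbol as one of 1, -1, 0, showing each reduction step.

1

(1218526/710395) = (508131/710395)   [reduce mod 710395]
reciprocity: (508131/710395) = -1·(710395/508131) since 508131 mod 4 = 3, 710395 mod 4 = 3; sign now -1
(710395/508131) = (202264/508131)   [reduce mod 508131]
202264 = 2^3·25283; (2/508131) = -1 since 508131 mod 8 = 3, so (202264/508131) = (-1)^3·(25283/508131); sign now +1
reciprocity: (25283/508131) = -1·(508131/25283) since 25283 mod 4 = 3, 508131 mod 4 = 3; sign now -1
(508131/25283) = (2471/25283)   [reduce mod 25283]
reciprocity: (2471/25283) = -1·(25283/2471) since 2471 mod 4 = 3, 25283 mod 4 = 3; sign now +1
(25283/2471) = (573/2471)   [reduce mod 2471]
reciprocity: (573/2471) = +1·(2471/573) since 573 mod 4 = 1, 2471 mod 4 = 3; sign now +1
(2471/573) = (179/573)   [reduce mod 573]
reciprocity: (179/573) = +1·(573/179) since 179 mod 4 = 3, 573 mod 4 = 1; sign now +1
(573/179) = (36/179)   [reduce mod 179]
36 = 2^2·9; (2/179) = -1 since 179 mod 8 = 3, so (36/179) = (-1)^2·(9/179); sign now +1
reciprocity: (9/179) = +1·(179/9) since 9 mod 4 = 1, 179 mod 4 = 3; sign now +1
(179/9) = (8/9)   [reduce mod 9]
8 = 2^3·1; (2/9) = +1 since 9 mod 8 = 1, so (8/9) = (+1)^3·(1/9); sign now +1
(1/9) = 1; final value = sign = +1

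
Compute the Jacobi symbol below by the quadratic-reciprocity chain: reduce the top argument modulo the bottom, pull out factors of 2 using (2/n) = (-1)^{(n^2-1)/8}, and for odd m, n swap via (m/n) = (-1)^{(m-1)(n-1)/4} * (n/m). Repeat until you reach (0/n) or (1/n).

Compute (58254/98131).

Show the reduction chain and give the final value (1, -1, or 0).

1

58254 = 2^1·29127; (2/98131) = -1 since 98131 mod 8 = 3, so (58254/98131) = (-1)^1·(29127/98131); sign now -1
reciprocity: (29127/98131) = -1·(98131/29127) since 29127 mod 4 = 3, 98131 mod 4 = 3; sign now +1
(98131/29127) = (10750/29127)   [reduce mod 29127]
10750 = 2^1·5375; (2/29127) = +1 since 29127 mod 8 = 7, so (10750/29127) = (+1)^1·(5375/29127); sign now +1
reciprocity: (5375/29127) = -1·(29127/5375) since 5375 mod 4 = 3, 29127 mod 4 = 3; sign now -1
(29127/5375) = (2252/5375)   [reduce mod 5375]
2252 = 2^2·563; (2/5375) = +1 since 5375 mod 8 = 7, so (2252/5375) = (+1)^2·(563/5375); sign now -1
reciprocity: (563/5375) = -1·(5375/563) since 563 mod 4 = 3, 5375 mod 4 = 3; sign now +1
(5375/563) = (308/563)   [reduce mod 563]
308 = 2^2·77; (2/563) = -1 since 563 mod 8 = 3, so (308/563) = (-1)^2·(77/563); sign now +1
reciprocity: (77/563) = +1·(563/77) since 77 mod 4 = 1, 563 mod 4 = 3; sign now +1
(563/77) = (24/77)   [reduce mod 77]
24 = 2^3·3; (2/77) = -1 since 77 mod 8 = 5, so (24/77) = (-1)^3·(3/77); sign now -1
reciprocity: (3/77) = +1·(77/3) since 3 mod 4 = 3, 77 mod 4 = 1; sign now -1
(77/3) = (2/3)   [reduce mod 3]
2 = 2^1·1; (2/3) = -1 since 3 mod 8 = 3, so (2/3) = (-1)^1·(1/3); sign now +1
(1/3) = 1; final value = sign = +1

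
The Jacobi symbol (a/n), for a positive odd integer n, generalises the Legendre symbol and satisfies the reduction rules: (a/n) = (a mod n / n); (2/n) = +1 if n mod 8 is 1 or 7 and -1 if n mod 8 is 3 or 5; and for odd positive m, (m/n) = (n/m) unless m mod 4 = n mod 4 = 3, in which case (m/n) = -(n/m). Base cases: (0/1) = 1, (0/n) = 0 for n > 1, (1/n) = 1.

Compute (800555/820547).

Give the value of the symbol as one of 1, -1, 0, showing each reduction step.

reciprocity: (800555/820547) = -1·(820547/800555) since 800555 mod 4 = 3, 820547 mod 4 = 3; sign now -1
(820547/800555) = (19992/800555)   [reduce mod 800555]
19992 = 2^3·2499; (2/800555) = -1 since 800555 mod 8 = 3, so (19992/800555) = (-1)^3·(2499/800555); sign now +1
reciprocity: (2499/800555) = -1·(800555/2499) since 2499 mod 4 = 3, 800555 mod 4 = 3; sign now -1
(800555/2499) = (875/2499)   [reduce mod 2499]
reciprocity: (875/2499) = -1·(2499/875) since 875 mod 4 = 3, 2499 mod 4 = 3; sign now +1
(2499/875) = (749/875)   [reduce mod 875]
reciprocity: (749/875) = +1·(875/749) since 749 mod 4 = 1, 875 mod 4 = 3; sign now +1
(875/749) = (126/749)   [reduce mod 749]
126 = 2^1·63; (2/749) = -1 since 749 mod 8 = 5, so (126/749) = (-1)^1·(63/749); sign now -1
reciprocity: (63/749) = +1·(749/63) since 63 mod 4 = 3, 749 mod 4 = 1; sign now -1
(749/63) = (56/63)   [reduce mod 63]
56 = 2^3·7; (2/63) = +1 since 63 mod 8 = 7, so (56/63) = (+1)^3·(7/63); sign now -1
reciprocity: (7/63) = -1·(63/7) since 7 mod 4 = 3, 63 mod 4 = 3; sign now +1
(63/7) = (0/7)   [reduce mod 7]
(0/7) = 0   [gcd(a, n) > 1]; final value = 0

0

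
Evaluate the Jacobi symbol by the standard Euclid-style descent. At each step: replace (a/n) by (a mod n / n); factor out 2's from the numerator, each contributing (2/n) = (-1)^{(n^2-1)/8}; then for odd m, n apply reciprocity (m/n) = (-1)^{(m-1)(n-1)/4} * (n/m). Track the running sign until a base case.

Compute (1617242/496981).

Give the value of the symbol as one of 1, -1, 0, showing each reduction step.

0

(1617242/496981): 1617242 mod 496981 = 126299, so (1617242/496981) = (126299/496981)
flip (126299/496981) -> (496981/126299): both odd, 126299 mod 4 = 3, 496981 mod 4 = 1, so the flip contributes +1; sign now +1
(496981/126299): 496981 mod 126299 = 118084, so (496981/126299) = (118084/126299)
factor out 2^2: 118084 = 2^2·29521; with 126299 mod 8 = 3, (2/126299) = -1; sign now +1; continue with (29521/126299)
flip (29521/126299) -> (126299/29521): both odd, 29521 mod 4 = 1, 126299 mod 4 = 3, so the flip contributes +1; sign now +1
(126299/29521): 126299 mod 29521 = 8215, so (126299/29521) = (8215/29521)
flip (8215/29521) -> (29521/8215): both odd, 8215 mod 4 = 3, 29521 mod 4 = 1, so the flip contributes +1; sign now +1
(29521/8215): 29521 mod 8215 = 4876, so (29521/8215) = (4876/8215)
factor out 2^2: 4876 = 2^2·1219; with 8215 mod 8 = 7, (2/8215) = +1; sign now +1; continue with (1219/8215)
flip (1219/8215) -> (8215/1219): both odd, 1219 mod 4 = 3, 8215 mod 4 = 3, so the flip contributes -1; sign now -1
(8215/1219): 8215 mod 1219 = 901, so (8215/1219) = (901/1219)
flip (901/1219) -> (1219/901): both odd, 901 mod 4 = 1, 1219 mod 4 = 3, so the flip contributes +1; sign now -1
(1219/901): 1219 mod 901 = 318, so (1219/901) = (318/901)
factor out 2^1: 318 = 2^1·159; with 901 mod 8 = 5, (2/901) = -1; sign now +1; continue with (159/901)
flip (159/901) -> (901/159): both odd, 159 mod 4 = 3, 901 mod 4 = 1, so the flip contributes +1; sign now +1
(901/159): 901 mod 159 = 106, so (901/159) = (106/159)
factor out 2^1: 106 = 2^1·53; with 159 mod 8 = 7, (2/159) = +1; sign now +1; continue with (53/159)
flip (53/159) -> (159/53): both odd, 53 mod 4 = 1, 159 mod 4 = 3, so the flip contributes +1; sign now +1
(159/53): 159 mod 53 = 0, so (159/53) = (0/53)
reached (0/53); gcd(a, n) > 1, so (0/53) = 0 and the symbol is 0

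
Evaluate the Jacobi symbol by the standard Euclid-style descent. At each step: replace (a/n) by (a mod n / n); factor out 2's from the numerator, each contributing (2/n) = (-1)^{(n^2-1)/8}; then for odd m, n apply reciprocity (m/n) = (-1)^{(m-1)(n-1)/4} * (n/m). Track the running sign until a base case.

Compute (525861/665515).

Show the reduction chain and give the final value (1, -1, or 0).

1

reciprocity: (525861/665515) = +1·(665515/525861) since 525861 mod 4 = 1, 665515 mod 4 = 3; sign now +1
(665515/525861) = (139654/525861)   [reduce mod 525861]
139654 = 2^1·69827; (2/525861) = -1 since 525861 mod 8 = 5, so (139654/525861) = (-1)^1·(69827/525861); sign now -1
reciprocity: (69827/525861) = +1·(525861/69827) since 69827 mod 4 = 3, 525861 mod 4 = 1; sign now -1
(525861/69827) = (37072/69827)   [reduce mod 69827]
37072 = 2^4·2317; (2/69827) = -1 since 69827 mod 8 = 3, so (37072/69827) = (-1)^4·(2317/69827); sign now -1
reciprocity: (2317/69827) = +1·(69827/2317) since 2317 mod 4 = 1, 69827 mod 4 = 3; sign now -1
(69827/2317) = (317/2317)   [reduce mod 2317]
reciprocity: (317/2317) = +1·(2317/317) since 317 mod 4 = 1, 2317 mod 4 = 1; sign now -1
(2317/317) = (98/317)   [reduce mod 317]
98 = 2^1·49; (2/317) = -1 since 317 mod 8 = 5, so (98/317) = (-1)^1·(49/317); sign now +1
reciprocity: (49/317) = +1·(317/49) since 49 mod 4 = 1, 317 mod 4 = 1; sign now +1
(317/49) = (23/49)   [reduce mod 49]
reciprocity: (23/49) = +1·(49/23) since 23 mod 4 = 3, 49 mod 4 = 1; sign now +1
(49/23) = (3/23)   [reduce mod 23]
reciprocity: (3/23) = -1·(23/3) since 3 mod 4 = 3, 23 mod 4 = 3; sign now -1
(23/3) = (2/3)   [reduce mod 3]
2 = 2^1·1; (2/3) = -1 since 3 mod 8 = 3, so (2/3) = (-1)^1·(1/3); sign now +1
(1/3) = 1; final value = sign = +1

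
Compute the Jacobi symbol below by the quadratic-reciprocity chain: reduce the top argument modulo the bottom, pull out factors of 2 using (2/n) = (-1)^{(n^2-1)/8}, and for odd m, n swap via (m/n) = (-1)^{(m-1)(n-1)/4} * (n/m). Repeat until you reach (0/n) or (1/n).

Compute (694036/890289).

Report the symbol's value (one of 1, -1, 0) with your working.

694036 = 2^2·173509; (2/890289) = +1 since 890289 mod 8 = 1, so (694036/890289) = (+1)^2·(173509/890289); sign now +1
reciprocity: (173509/890289) = +1·(890289/173509) since 173509 mod 4 = 1, 890289 mod 4 = 1; sign now +1
(890289/173509) = (22744/173509)   [reduce mod 173509]
22744 = 2^3·2843; (2/173509) = -1 since 173509 mod 8 = 5, so (22744/173509) = (-1)^3·(2843/173509); sign now -1
reciprocity: (2843/173509) = +1·(173509/2843) since 2843 mod 4 = 3, 173509 mod 4 = 1; sign now -1
(173509/2843) = (86/2843)   [reduce mod 2843]
86 = 2^1·43; (2/2843) = -1 since 2843 mod 8 = 3, so (86/2843) = (-1)^1·(43/2843); sign now +1
reciprocity: (43/2843) = -1·(2843/43) since 43 mod 4 = 3, 2843 mod 4 = 3; sign now -1
(2843/43) = (5/43)   [reduce mod 43]
reciprocity: (5/43) = +1·(43/5) since 5 mod 4 = 1, 43 mod 4 = 3; sign now -1
(43/5) = (3/5)   [reduce mod 5]
reciprocity: (3/5) = +1·(5/3) since 3 mod 4 = 3, 5 mod 4 = 1; sign now -1
(5/3) = (2/3)   [reduce mod 3]
2 = 2^1·1; (2/3) = -1 since 3 mod 8 = 3, so (2/3) = (-1)^1·(1/3); sign now +1
(1/3) = 1; final value = sign = +1

1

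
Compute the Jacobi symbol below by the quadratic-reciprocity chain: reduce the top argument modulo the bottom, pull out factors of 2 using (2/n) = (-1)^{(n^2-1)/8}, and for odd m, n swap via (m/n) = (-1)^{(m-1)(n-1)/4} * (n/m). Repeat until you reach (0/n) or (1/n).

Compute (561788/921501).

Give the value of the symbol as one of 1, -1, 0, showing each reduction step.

factor out 2^2: 561788 = 2^2·140447; with 921501 mod 8 = 5, (2/921501) = -1; sign now +1; continue with (140447/921501)
flip (140447/921501) -> (921501/140447): both odd, 140447 mod 4 = 3, 921501 mod 4 = 1, so the flip contributes +1; sign now +1
(921501/140447): 921501 mod 140447 = 78819, so (921501/140447) = (78819/140447)
flip (78819/140447) -> (140447/78819): both odd, 78819 mod 4 = 3, 140447 mod 4 = 3, so the flip contributes -1; sign now -1
(140447/78819): 140447 mod 78819 = 61628, so (140447/78819) = (61628/78819)
factor out 2^2: 61628 = 2^2·15407; with 78819 mod 8 = 3, (2/78819) = -1; sign now -1; continue with (15407/78819)
flip (15407/78819) -> (78819/15407): both odd, 15407 mod 4 = 3, 78819 mod 4 = 3, so the flip contributes -1; sign now +1
(78819/15407): 78819 mod 15407 = 1784, so (78819/15407) = (1784/15407)
factor out 2^3: 1784 = 2^3·223; with 15407 mod 8 = 7, (2/15407) = +1; sign now +1; continue with (223/15407)
flip (223/15407) -> (15407/223): both odd, 223 mod 4 = 3, 15407 mod 4 = 3, so the flip contributes -1; sign now -1
(15407/223): 15407 mod 223 = 20, so (15407/223) = (20/223)
factor out 2^2: 20 = 2^2·5; with 223 mod 8 = 7, (2/223) = +1; sign now -1; continue with (5/223)
flip (5/223) -> (223/5): both odd, 5 mod 4 = 1, 223 mod 4 = 3, so the flip contributes +1; sign now -1
(223/5): 223 mod 5 = 3, so (223/5) = (3/5)
flip (3/5) -> (5/3): both odd, 3 mod 4 = 3, 5 mod 4 = 1, so the flip contributes +1; sign now -1
(5/3): 5 mod 3 = 2, so (5/3) = (2/3)
factor out 2^1: 2 = 2^1·1; with 3 mod 8 = 3, (2/3) = -1; sign now +1; continue with (1/3)
reached (1/3) = 1, so the symbol is +1

1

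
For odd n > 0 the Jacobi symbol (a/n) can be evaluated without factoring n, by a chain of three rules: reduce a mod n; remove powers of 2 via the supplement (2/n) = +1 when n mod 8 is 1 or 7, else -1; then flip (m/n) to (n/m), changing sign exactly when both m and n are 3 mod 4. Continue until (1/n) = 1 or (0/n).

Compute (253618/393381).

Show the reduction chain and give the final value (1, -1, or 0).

253618 = 2^1·126809; (2/393381) = -1 since 393381 mod 8 = 5, so (253618/393381) = (-1)^1·(126809/393381); sign now -1
reciprocity: (126809/393381) = +1·(393381/126809) since 126809 mod 4 = 1, 393381 mod 4 = 1; sign now -1
(393381/126809) = (12954/126809)   [reduce mod 126809]
12954 = 2^1·6477; (2/126809) = +1 since 126809 mod 8 = 1, so (12954/126809) = (+1)^1·(6477/126809); sign now -1
reciprocity: (6477/126809) = +1·(126809/6477) since 6477 mod 4 = 1, 126809 mod 4 = 1; sign now -1
(126809/6477) = (3746/6477)   [reduce mod 6477]
3746 = 2^1·1873; (2/6477) = -1 since 6477 mod 8 = 5, so (3746/6477) = (-1)^1·(1873/6477); sign now +1
reciprocity: (1873/6477) = +1·(6477/1873) since 1873 mod 4 = 1, 6477 mod 4 = 1; sign now +1
(6477/1873) = (858/1873)   [reduce mod 1873]
858 = 2^1·429; (2/1873) = +1 since 1873 mod 8 = 1, so (858/1873) = (+1)^1·(429/1873); sign now +1
reciprocity: (429/1873) = +1·(1873/429) since 429 mod 4 = 1, 1873 mod 4 = 1; sign now +1
(1873/429) = (157/429)   [reduce mod 429]
reciprocity: (157/429) = +1·(429/157) since 157 mod 4 = 1, 429 mod 4 = 1; sign now +1
(429/157) = (115/157)   [reduce mod 157]
reciprocity: (115/157) = +1·(157/115) since 115 mod 4 = 3, 157 mod 4 = 1; sign now +1
(157/115) = (42/115)   [reduce mod 115]
42 = 2^1·21; (2/115) = -1 since 115 mod 8 = 3, so (42/115) = (-1)^1·(21/115); sign now -1
reciprocity: (21/115) = +1·(115/21) since 21 mod 4 = 1, 115 mod 4 = 3; sign now -1
(115/21) = (10/21)   [reduce mod 21]
10 = 2^1·5; (2/21) = -1 since 21 mod 8 = 5, so (10/21) = (-1)^1·(5/21); sign now +1
reciprocity: (5/21) = +1·(21/5) since 5 mod 4 = 1, 21 mod 4 = 1; sign now +1
(21/5) = (1/5)   [reduce mod 5]
(1/5) = 1; final value = sign = +1

1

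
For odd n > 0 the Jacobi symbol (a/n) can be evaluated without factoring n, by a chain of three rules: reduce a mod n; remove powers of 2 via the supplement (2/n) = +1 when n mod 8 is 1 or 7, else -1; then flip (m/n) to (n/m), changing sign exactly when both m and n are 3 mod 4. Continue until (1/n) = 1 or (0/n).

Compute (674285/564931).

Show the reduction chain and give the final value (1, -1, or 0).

-1

(674285/564931) = (109354/564931)   [reduce mod 564931]
109354 = 2^1·54677; (2/564931) = -1 since 564931 mod 8 = 3, so (109354/564931) = (-1)^1·(54677/564931); sign now -1
reciprocity: (54677/564931) = +1·(564931/54677) since 54677 mod 4 = 1, 564931 mod 4 = 3; sign now -1
(564931/54677) = (18161/54677)   [reduce mod 54677]
reciprocity: (18161/54677) = +1·(54677/18161) since 18161 mod 4 = 1, 54677 mod 4 = 1; sign now -1
(54677/18161) = (194/18161)   [reduce mod 18161]
194 = 2^1·97; (2/18161) = +1 since 18161 mod 8 = 1, so (194/18161) = (+1)^1·(97/18161); sign now -1
reciprocity: (97/18161) = +1·(18161/97) since 97 mod 4 = 1, 18161 mod 4 = 1; sign now -1
(18161/97) = (22/97)   [reduce mod 97]
22 = 2^1·11; (2/97) = +1 since 97 mod 8 = 1, so (22/97) = (+1)^1·(11/97); sign now -1
reciprocity: (11/97) = +1·(97/11) since 11 mod 4 = 3, 97 mod 4 = 1; sign now -1
(97/11) = (9/11)   [reduce mod 11]
reciprocity: (9/11) = +1·(11/9) since 9 mod 4 = 1, 11 mod 4 = 3; sign now -1
(11/9) = (2/9)   [reduce mod 9]
2 = 2^1·1; (2/9) = +1 since 9 mod 8 = 1, so (2/9) = (+1)^1·(1/9); sign now -1
(1/9) = 1; final value = sign = -1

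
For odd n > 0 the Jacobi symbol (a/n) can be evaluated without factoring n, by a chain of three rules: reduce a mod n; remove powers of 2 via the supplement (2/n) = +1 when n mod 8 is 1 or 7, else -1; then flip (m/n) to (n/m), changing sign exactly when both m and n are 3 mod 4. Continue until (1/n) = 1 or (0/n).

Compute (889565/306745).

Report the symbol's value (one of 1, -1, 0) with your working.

(889565/306745) = (276075/306745)   [reduce mod 306745]
reciprocity: (276075/306745) = +1·(306745/276075) since 276075 mod 4 = 3, 306745 mod 4 = 1; sign now +1
(306745/276075) = (30670/276075)   [reduce mod 276075]
30670 = 2^1·15335; (2/276075) = -1 since 276075 mod 8 = 3, so (30670/276075) = (-1)^1·(15335/276075); sign now -1
reciprocity: (15335/276075) = -1·(276075/15335) since 15335 mod 4 = 3, 276075 mod 4 = 3; sign now +1
(276075/15335) = (45/15335)   [reduce mod 15335]
reciprocity: (45/15335) = +1·(15335/45) since 45 mod 4 = 1, 15335 mod 4 = 3; sign now +1
(15335/45) = (35/45)   [reduce mod 45]
reciprocity: (35/45) = +1·(45/35) since 35 mod 4 = 3, 45 mod 4 = 1; sign now +1
(45/35) = (10/35)   [reduce mod 35]
10 = 2^1·5; (2/35) = -1 since 35 mod 8 = 3, so (10/35) = (-1)^1·(5/35); sign now -1
reciprocity: (5/35) = +1·(35/5) since 5 mod 4 = 1, 35 mod 4 = 3; sign now -1
(35/5) = (0/5)   [reduce mod 5]
(0/5) = 0   [gcd(a, n) > 1]; final value = 0

0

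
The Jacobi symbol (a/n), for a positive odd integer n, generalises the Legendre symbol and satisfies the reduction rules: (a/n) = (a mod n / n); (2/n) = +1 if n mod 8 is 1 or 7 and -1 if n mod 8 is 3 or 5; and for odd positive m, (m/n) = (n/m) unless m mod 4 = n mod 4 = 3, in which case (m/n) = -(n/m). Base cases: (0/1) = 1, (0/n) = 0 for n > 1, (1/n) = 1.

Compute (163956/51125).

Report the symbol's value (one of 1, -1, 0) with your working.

(163956/51125) = (10581/51125)   [reduce mod 51125]
reciprocity: (10581/51125) = +1·(51125/10581) since 10581 mod 4 = 1, 51125 mod 4 = 1; sign now +1
(51125/10581) = (8801/10581)   [reduce mod 10581]
reciprocity: (8801/10581) = +1·(10581/8801) since 8801 mod 4 = 1, 10581 mod 4 = 1; sign now +1
(10581/8801) = (1780/8801)   [reduce mod 8801]
1780 = 2^2·445; (2/8801) = +1 since 8801 mod 8 = 1, so (1780/8801) = (+1)^2·(445/8801); sign now +1
reciprocity: (445/8801) = +1·(8801/445) since 445 mod 4 = 1, 8801 mod 4 = 1; sign now +1
(8801/445) = (346/445)   [reduce mod 445]
346 = 2^1·173; (2/445) = -1 since 445 mod 8 = 5, so (346/445) = (-1)^1·(173/445); sign now -1
reciprocity: (173/445) = +1·(445/173) since 173 mod 4 = 1, 445 mod 4 = 1; sign now -1
(445/173) = (99/173)   [reduce mod 173]
reciprocity: (99/173) = +1·(173/99) since 99 mod 4 = 3, 173 mod 4 = 1; sign now -1
(173/99) = (74/99)   [reduce mod 99]
74 = 2^1·37; (2/99) = -1 since 99 mod 8 = 3, so (74/99) = (-1)^1·(37/99); sign now +1
reciprocity: (37/99) = +1·(99/37) since 37 mod 4 = 1, 99 mod 4 = 3; sign now +1
(99/37) = (25/37)   [reduce mod 37]
reciprocity: (25/37) = +1·(37/25) since 25 mod 4 = 1, 37 mod 4 = 1; sign now +1
(37/25) = (12/25)   [reduce mod 25]
12 = 2^2·3; (2/25) = +1 since 25 mod 8 = 1, so (12/25) = (+1)^2·(3/25); sign now +1
reciprocity: (3/25) = +1·(25/3) since 3 mod 4 = 3, 25 mod 4 = 1; sign now +1
(25/3) = (1/3)   [reduce mod 3]
(1/3) = 1; final value = sign = +1

1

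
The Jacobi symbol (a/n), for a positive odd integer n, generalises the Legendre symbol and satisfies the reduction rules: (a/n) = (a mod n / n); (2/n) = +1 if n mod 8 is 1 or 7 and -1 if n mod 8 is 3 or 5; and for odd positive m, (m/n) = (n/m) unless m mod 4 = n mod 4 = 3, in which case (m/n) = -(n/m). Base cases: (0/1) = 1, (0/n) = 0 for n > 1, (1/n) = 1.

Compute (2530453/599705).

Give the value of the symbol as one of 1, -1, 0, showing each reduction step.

1

(2530453/599705) = (131633/599705)   [reduce mod 599705]
reciprocity: (131633/599705) = +1·(599705/131633) since 131633 mod 4 = 1, 599705 mod 4 = 1; sign now +1
(599705/131633) = (73173/131633)   [reduce mod 131633]
reciprocity: (73173/131633) = +1·(131633/73173) since 73173 mod 4 = 1, 131633 mod 4 = 1; sign now +1
(131633/73173) = (58460/73173)   [reduce mod 73173]
58460 = 2^2·14615; (2/73173) = -1 since 73173 mod 8 = 5, so (58460/73173) = (-1)^2·(14615/73173); sign now +1
reciprocity: (14615/73173) = +1·(73173/14615) since 14615 mod 4 = 3, 73173 mod 4 = 1; sign now +1
(73173/14615) = (98/14615)   [reduce mod 14615]
98 = 2^1·49; (2/14615) = +1 since 14615 mod 8 = 7, so (98/14615) = (+1)^1·(49/14615); sign now +1
reciprocity: (49/14615) = +1·(14615/49) since 49 mod 4 = 1, 14615 mod 4 = 3; sign now +1
(14615/49) = (13/49)   [reduce mod 49]
reciprocity: (13/49) = +1·(49/13) since 13 mod 4 = 1, 49 mod 4 = 1; sign now +1
(49/13) = (10/13)   [reduce mod 13]
10 = 2^1·5; (2/13) = -1 since 13 mod 8 = 5, so (10/13) = (-1)^1·(5/13); sign now -1
reciprocity: (5/13) = +1·(13/5) since 5 mod 4 = 1, 13 mod 4 = 1; sign now -1
(13/5) = (3/5)   [reduce mod 5]
reciprocity: (3/5) = +1·(5/3) since 3 mod 4 = 3, 5 mod 4 = 1; sign now -1
(5/3) = (2/3)   [reduce mod 3]
2 = 2^1·1; (2/3) = -1 since 3 mod 8 = 3, so (2/3) = (-1)^1·(1/3); sign now +1
(1/3) = 1; final value = sign = +1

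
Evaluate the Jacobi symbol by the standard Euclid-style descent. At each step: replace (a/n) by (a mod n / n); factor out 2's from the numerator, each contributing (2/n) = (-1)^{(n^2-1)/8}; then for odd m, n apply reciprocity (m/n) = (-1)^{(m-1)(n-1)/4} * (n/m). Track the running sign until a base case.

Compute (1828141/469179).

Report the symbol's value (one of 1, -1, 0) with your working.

1

(1828141/469179): 1828141 mod 469179 = 420604, so (1828141/469179) = (420604/469179)
factor out 2^2: 420604 = 2^2·105151; with 469179 mod 8 = 3, (2/469179) = -1; sign now +1; continue with (105151/469179)
flip (105151/469179) -> (469179/105151): both odd, 105151 mod 4 = 3, 469179 mod 4 = 3, so the flip contributes -1; sign now -1
(469179/105151): 469179 mod 105151 = 48575, so (469179/105151) = (48575/105151)
flip (48575/105151) -> (105151/48575): both odd, 48575 mod 4 = 3, 105151 mod 4 = 3, so the flip contributes -1; sign now +1
(105151/48575): 105151 mod 48575 = 8001, so (105151/48575) = (8001/48575)
flip (8001/48575) -> (48575/8001): both odd, 8001 mod 4 = 1, 48575 mod 4 = 3, so the flip contributes +1; sign now +1
(48575/8001): 48575 mod 8001 = 569, so (48575/8001) = (569/8001)
flip (569/8001) -> (8001/569): both odd, 569 mod 4 = 1, 8001 mod 4 = 1, so the flip contributes +1; sign now +1
(8001/569): 8001 mod 569 = 35, so (8001/569) = (35/569)
flip (35/569) -> (569/35): both odd, 35 mod 4 = 3, 569 mod 4 = 1, so the flip contributes +1; sign now +1
(569/35): 569 mod 35 = 9, so (569/35) = (9/35)
flip (9/35) -> (35/9): both odd, 9 mod 4 = 1, 35 mod 4 = 3, so the flip contributes +1; sign now +1
(35/9): 35 mod 9 = 8, so (35/9) = (8/9)
factor out 2^3: 8 = 2^3·1; with 9 mod 8 = 1, (2/9) = +1; sign now +1; continue with (1/9)
reached (1/9) = 1, so the symbol is +1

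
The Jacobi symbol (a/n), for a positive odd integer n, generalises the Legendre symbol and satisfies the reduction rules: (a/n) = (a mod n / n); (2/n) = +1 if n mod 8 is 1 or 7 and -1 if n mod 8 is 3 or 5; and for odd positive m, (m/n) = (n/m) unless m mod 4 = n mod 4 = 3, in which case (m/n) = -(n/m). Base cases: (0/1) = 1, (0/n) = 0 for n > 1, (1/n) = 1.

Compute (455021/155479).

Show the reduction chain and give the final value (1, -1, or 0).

(455021/155479): 455021 mod 155479 = 144063, so (455021/155479) = (144063/155479)
flip (144063/155479) -> (155479/144063): both odd, 144063 mod 4 = 3, 155479 mod 4 = 3, so the flip contributes -1; sign now -1
(155479/144063): 155479 mod 144063 = 11416, so (155479/144063) = (11416/144063)
factor out 2^3: 11416 = 2^3·1427; with 144063 mod 8 = 7, (2/144063) = +1; sign now -1; continue with (1427/144063)
flip (1427/144063) -> (144063/1427): both odd, 1427 mod 4 = 3, 144063 mod 4 = 3, so the flip contributes -1; sign now +1
(144063/1427): 144063 mod 1427 = 1363, so (144063/1427) = (1363/1427)
flip (1363/1427) -> (1427/1363): both odd, 1363 mod 4 = 3, 1427 mod 4 = 3, so the flip contributes -1; sign now -1
(1427/1363): 1427 mod 1363 = 64, so (1427/1363) = (64/1363)
factor out 2^6: 64 = 2^6·1; with 1363 mod 8 = 3, (2/1363) = -1; sign now -1; continue with (1/1363)
reached (1/1363) = 1, so the symbol is -1

-1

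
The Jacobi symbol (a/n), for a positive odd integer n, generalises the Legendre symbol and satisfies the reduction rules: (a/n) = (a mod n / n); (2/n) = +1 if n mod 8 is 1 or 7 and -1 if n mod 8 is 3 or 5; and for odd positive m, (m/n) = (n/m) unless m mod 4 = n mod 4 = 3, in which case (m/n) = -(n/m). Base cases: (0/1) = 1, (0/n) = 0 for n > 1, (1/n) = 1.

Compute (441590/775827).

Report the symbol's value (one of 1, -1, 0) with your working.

1

factor out 2^1: 441590 = 2^1·220795; with 775827 mod 8 = 3, (2/775827) = -1; sign now -1; continue with (220795/775827)
flip (220795/775827) -> (775827/220795): both odd, 220795 mod 4 = 3, 775827 mod 4 = 3, so the flip contributes -1; sign now +1
(775827/220795): 775827 mod 220795 = 113442, so (775827/220795) = (113442/220795)
factor out 2^1: 113442 = 2^1·56721; with 220795 mod 8 = 3, (2/220795) = -1; sign now -1; continue with (56721/220795)
flip (56721/220795) -> (220795/56721): both odd, 56721 mod 4 = 1, 220795 mod 4 = 3, so the flip contributes +1; sign now -1
(220795/56721): 220795 mod 56721 = 50632, so (220795/56721) = (50632/56721)
factor out 2^3: 50632 = 2^3·6329; with 56721 mod 8 = 1, (2/56721) = +1; sign now -1; continue with (6329/56721)
flip (6329/56721) -> (56721/6329): both odd, 6329 mod 4 = 1, 56721 mod 4 = 1, so the flip contributes +1; sign now -1
(56721/6329): 56721 mod 6329 = 6089, so (56721/6329) = (6089/6329)
flip (6089/6329) -> (6329/6089): both odd, 6089 mod 4 = 1, 6329 mod 4 = 1, so the flip contributes +1; sign now -1
(6329/6089): 6329 mod 6089 = 240, so (6329/6089) = (240/6089)
factor out 2^4: 240 = 2^4·15; with 6089 mod 8 = 1, (2/6089) = +1; sign now -1; continue with (15/6089)
flip (15/6089) -> (6089/15): both odd, 15 mod 4 = 3, 6089 mod 4 = 1, so the flip contributes +1; sign now -1
(6089/15): 6089 mod 15 = 14, so (6089/15) = (14/15)
factor out 2^1: 14 = 2^1·7; with 15 mod 8 = 7, (2/15) = +1; sign now -1; continue with (7/15)
flip (7/15) -> (15/7): both odd, 7 mod 4 = 3, 15 mod 4 = 3, so the flip contributes -1; sign now +1
(15/7): 15 mod 7 = 1, so (15/7) = (1/7)
reached (1/7) = 1, so the symbol is +1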